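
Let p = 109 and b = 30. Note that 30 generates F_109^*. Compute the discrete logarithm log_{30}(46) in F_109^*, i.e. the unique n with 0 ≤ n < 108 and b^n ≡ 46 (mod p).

18

Baby-step giant-step with m = ceil(sqrt(108)) = 11.
Baby table (30^j mod 109 for j=0..10):
  0:1  1:30  2:28  3:77  4:21  5:85  6:43  7:91
  8:5  9:41  10:31
Giant step factor: 30^(-11) ≡ 47 (mod 109).
Scan 46·47^i mod 109 for i = 0, 1, …:
  i=0: 46   i=1: 91
Match at i=1, j=7: n = 1·11 + 7 = 18.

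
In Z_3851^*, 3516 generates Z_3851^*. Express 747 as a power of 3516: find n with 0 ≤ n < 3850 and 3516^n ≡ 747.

Baby-step giant-step with m = ceil(sqrt(3850)) = 63.
Baby table (3516^j mod 3851 for j=0..62):
  0:1  1:3516  2:546  3:1938  4:1589  5:2974  6:1119  7:2533
  8:2516  9:509  10:2780  11:642  12:586  13:91  14:323  15:3474
  16:3063  17:2112  18:1064  19:1703  20:3294  21:1747  22:107  23:2665
  24:657  25:3263  26:579  27:2436  28:352  29:1461  30:3493  31:549
  32:933  33:3227  34:1086  35:2035  36:3753  37:2022  38:406  39:2626
  40:2169  41:1224  42:2017  43:2081  44:3747  45:181  46:981  47:2551
  48:337  49:2635  50:3005  51:2287  52:204  53:978  54:3556  55:2550
  56:672  57:2089  58:1067  59:698  60:1081  61:3710  62:1023
Giant step factor: 3516^(-63) ≡ 1699 (mod 3851).
Scan 747·1699^i mod 3851 for i = 0, 1, …:
  i=0: 747   i=1: 2174   i=2: 517   i=3: 355
  i=4: 2389   i=5: 3808   i=6: 112   i=7: 1589
Match at i=7, j=4: n = 7·63 + 4 = 445.

445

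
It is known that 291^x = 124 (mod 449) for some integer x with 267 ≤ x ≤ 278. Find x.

269

Compute 291^267 mod 449 = 139, then multiply by 291 repeatedly:
  291^267=139  291^268=39  291^269=124
Found 124 at exponent 269.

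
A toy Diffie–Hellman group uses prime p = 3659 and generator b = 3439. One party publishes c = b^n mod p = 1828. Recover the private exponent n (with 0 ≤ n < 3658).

Baby-step giant-step with m = ceil(sqrt(3658)) = 61.
Baby table (3439^j mod 3659 for j=0..60):
  0:1  1:3439  2:833  3:3349  4:2338  5:1559  6:966  7:3361
  8:3357  9:578  10:905  11:2145  12:111  13:1193  14:988  15:2180
  16:3388  17:1076  18:1115  19:3512  20:3068  21:1955  22:1662  23:260
  24:1344  25:699  26:3557  27:486  28:2850  29:2348  30:3018  31:1978
  32:261  33:1124  34:1532  35:3247  36:2824  37:750  38:3314  39:2720
  40:1676  41:839  42:2029  43:18  44:3358  45:358  46:1738  47:1835
  48:2449  49:2752  50:1954  51:1882  52:3086  53:1654  54:2020  55:1998
  56:3179  57:3148  58:2650  59:2440  60:1073
Giant step factor: 3439^(-61) ≡ 3424 (mod 3659).
Scan 1828·3424^i mod 3659 for i = 0, 1, …:
  i=0: 1828   i=1: 2182   i=2: 3149   i=3: 2762
  i=4: 2232   i=5: 2376   i=6: 1467   i=7: 2860
  i=8: 1156   i=9: 2765     …   i=28: 1013
  i=29: 3439
Match at i=29, j=1: n = 29·61 + 1 = 1770.

1770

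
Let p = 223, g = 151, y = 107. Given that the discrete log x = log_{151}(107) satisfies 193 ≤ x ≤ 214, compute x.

Compute 151^193 mod 223 = 107, then multiply by 151 repeatedly:
  151^193=107
Found 107 at exponent 193.

193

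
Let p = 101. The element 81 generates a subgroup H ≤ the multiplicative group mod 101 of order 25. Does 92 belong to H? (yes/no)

yes

⟨81⟩ has order 25; its elements mod 101 are {1, 5, 16, 19, 24, 25, 31, 36, 37, 52, 54, 56, 58, 68, 71, 78, 79, 80, 81, 84, 87, 88, 92, 95, 97}.
92 is in this set.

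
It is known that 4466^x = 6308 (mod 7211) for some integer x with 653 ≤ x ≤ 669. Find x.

666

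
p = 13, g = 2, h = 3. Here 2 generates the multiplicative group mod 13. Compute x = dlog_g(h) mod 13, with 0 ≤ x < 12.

Successive powers of 2 modulo 13:
  2^0=1  2^1=2  2^2=4  2^3=8  2^4=3
So 2^4 ≡ 3 (mod 13), giving x = 4.

4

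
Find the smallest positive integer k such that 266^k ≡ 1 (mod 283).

141

The order of 266 must divide p − 1 = 282 = 2 · 3 · 47.
Divisors: 1, 2, 3, 6, 47, 94, 141, 282.
Check each in increasing order: 266^1 ≡ 266;  266^2 ≡ 6;  266^3 ≡ 181;  266^6 ≡ 216;  266^47 ≡ 238;  266^94 ≡ 44;  266^141 ≡ 1.
Smallest exponent giving 1 is 141.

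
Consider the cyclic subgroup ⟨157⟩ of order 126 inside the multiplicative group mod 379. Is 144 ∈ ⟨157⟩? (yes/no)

no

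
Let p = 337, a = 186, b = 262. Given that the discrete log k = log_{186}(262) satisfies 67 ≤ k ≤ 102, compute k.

76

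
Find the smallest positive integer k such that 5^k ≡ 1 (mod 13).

4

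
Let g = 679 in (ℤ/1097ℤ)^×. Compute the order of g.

The order of 679 must divide p − 1 = 1096 = 2^3 · 137.
Divisors: 1, 2, 4, 8, 137, 274, 548, 1096.
Check each in increasing order: 679^1 ≡ 679;  679^2 ≡ 301;  679^4 ≡ 647;  679^8 ≡ 652;  679^137 ≡ 1096;  679^274 ≡ 1.
Smallest exponent giving 1 is 274.

274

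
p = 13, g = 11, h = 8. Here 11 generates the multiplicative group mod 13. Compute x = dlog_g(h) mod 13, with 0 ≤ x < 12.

9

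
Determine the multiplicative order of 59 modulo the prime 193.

The order of 59 must divide p − 1 = 192 = 2^6 · 3.
Divisors: 1, 2, 3, 4, 6, 8, 12, 16, 24, 32, 48, 64, 96, 192.
Check each in increasing order: 59^1 ≡ 59;  59^2 ≡ 7;  59^3 ≡ 27;  59^4 ≡ 49;  59^6 ≡ 150;  59^8 ≡ 85;  59^12 ≡ 112;  59^16 ≡ 84;  59^24 ≡ 192;  59^32 ≡ 108;  59^48 ≡ 1.
Smallest exponent giving 1 is 48.

48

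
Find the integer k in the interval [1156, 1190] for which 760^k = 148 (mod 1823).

Compute 760^1156 mod 1823 = 293, then multiply by 760 repeatedly:
  760^1156=293  760^1157=274  760^1158=418  760^1159=478  760^1160=503
  760^1161=1273  760^1162=1290  760^1163=1449  760^1164=148
Found 148 at exponent 1164.

1164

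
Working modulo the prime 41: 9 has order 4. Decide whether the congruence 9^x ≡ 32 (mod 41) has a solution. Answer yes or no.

yes

32 ∈ ⟨9⟩ iff 32^4 ≡ 1 (mod 41), since |⟨9⟩| = 4.
32^4 mod 41 = 1.
Since 1 = 1, 32 lies in the subgroup.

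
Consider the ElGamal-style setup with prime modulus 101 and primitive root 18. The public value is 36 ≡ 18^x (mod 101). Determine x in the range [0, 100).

Baby-step giant-step with m = ceil(sqrt(100)) = 10.
Baby table (18^j mod 101 for j=0..9):
  0:1  1:18  2:21  3:75  4:37  5:60  6:70  7:48
  8:56  9:99
Giant step factor: 18^(-10) ≡ 14 (mod 101).
Scan 36·14^i mod 101 for i = 0, 1, …:
  i=0: 36   i=1: 100   i=2: 87   i=3: 6
  i=4: 84   i=5: 65   i=6: 1
Match at i=6, j=0: x = 6·10 + 0 = 60.

60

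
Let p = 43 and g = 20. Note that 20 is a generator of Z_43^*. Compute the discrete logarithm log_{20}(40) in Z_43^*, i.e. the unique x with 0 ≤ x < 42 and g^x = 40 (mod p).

Baby-step giant-step with m = ceil(sqrt(42)) = 7.
Baby table (20^j mod 43 for j=0..6):
  0:1  1:20  2:13  3:2  4:40  5:26  6:4
Giant step factor: 20^(-7) ≡ 7 (mod 43).
Scan 40·7^i mod 43 for i = 0, 1, …:
  i=0: 40
Match at i=0, j=4: x = 0·7 + 4 = 4.

4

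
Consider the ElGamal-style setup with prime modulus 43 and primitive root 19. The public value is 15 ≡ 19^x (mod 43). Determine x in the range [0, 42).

8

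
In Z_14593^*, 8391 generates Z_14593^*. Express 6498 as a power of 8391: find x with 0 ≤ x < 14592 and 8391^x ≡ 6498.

Baby-step giant-step with m = ceil(sqrt(14592)) = 121.
Baby table (8391^j mod 14593 for j=0..120):
  0:1  1:8391  2:12249  3:2860  4:7368  5:8940  6:7520  7:188
  8:1464  9:11711  10:12332  11:13442  12:2525  13:12832  14:6158  15:12558
  16:12718  17:12722  18:2507  19:7724  20:4571  21:4857  22:11431  23:12325
  24:13077  25:4340  26:7405  27:12954  28:8350  29:3857  30:11406  31:6852
  32:13305  33:5805  34:12914  35:8349  36:10059  37:13750  38:3992  39:5937
  40:11458  41:5394  42:8161  43:8595  44:2039  45:6253  46:7088  47:8933
  48:7155  49:2003  50:10630  51:3914  52:8124  53:4581  54:1209  55:2584
  56:11739  57:13792  58:6182  59:9640  60:241  61:8397  62:4223  63:3389
  64:9935  65:9369  66:2788  67:1529  68:2592  69:5902  70:9633  71:14469
  72:10212  73:13389  74:10185  75:5727  76:508  77:1472  78:5874  79:8173
  80:7136  81:3097  82:11387  83:7946  84:14062  85:9837  86:4259  87:13605
  88:13109  89:10178  90:5362  91:2323  92:10638  93:12670  94:3965  95:12868
  96:1781  97:1139  98:13527  99:703  100:3301  101:1177  102:11339  103:13782
  104:9830  105:3894  106:827  107:7682  108:2381  109:1154  110:8055  111:9322
  112:2422  113:9546  114:14102  115:9838  116:12650  117:11261  118:1376  119:2953
  120:14302
Giant step factor: 8391^(-121) ≡ 1404 (mod 14593).
Scan 6498·1404^i mod 14593 for i = 0, 1, …:
  i=0: 6498   i=1: 2567   i=2: 14190   i=3: 3315
  i=4: 13686   i=5: 10756   i=6: 12262   i=7: 10701
  i=8: 8007   i=9: 5218   i=10: 386   i=11: 2003
Match at i=11, j=49: x = 11·121 + 49 = 1380.

1380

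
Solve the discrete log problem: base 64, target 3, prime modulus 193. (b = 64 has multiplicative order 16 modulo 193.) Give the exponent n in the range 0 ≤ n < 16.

7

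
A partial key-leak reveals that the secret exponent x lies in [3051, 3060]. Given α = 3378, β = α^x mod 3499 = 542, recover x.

Compute 3378^3051 mod 3499 = 946, then multiply by 3378 repeatedly:
  3378^3051=946  3378^3052=1001  3378^3053=1344  3378^3054=1829  3378^3055=2627
  3378^3056=542
Found 542 at exponent 3056.

3056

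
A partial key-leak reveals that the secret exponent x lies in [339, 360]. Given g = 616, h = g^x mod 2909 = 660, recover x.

Compute 616^339 mod 2909 = 1496, then multiply by 616 repeatedly:
  616^339=1496  616^340=2292  616^341=1007  616^342=695  616^343=497
  616^344=707  616^345=2071  616^346=1594  616^347=1571  616^348=1948
  616^349=1460  616^350=479  616^351=1255  616^352=2195  616^353=2344
  616^354=1040  616^355=660
Found 660 at exponent 355.

355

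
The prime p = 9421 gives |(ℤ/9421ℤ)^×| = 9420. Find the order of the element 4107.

The order of 4107 must divide p − 1 = 9420 = 2^2 · 3 · 5 · 157.
Divisors: 1, 2, 3, 4, 5, 6, 10, 12, 15, 20, 30, 60, 157, 314, 471, 628, 785, 942, 1570, 1884, 2355, 3140, 4710, 9420.
Check each in increasing order: 4107^1 ≡ 4107;  4107^2 ≡ 3859;  4107^3 ≡ 2791;  4107^4 ≡ 6701;  4107^5 ≡ 2266;  4107^6 ≡ 7935;  4107^10 ≡ 311;  4107^12 ≡ 3682;  4107^15 ≡ 7572;  4107^20 ≡ 2511;  4107^30 ≡ 8399;  4107^60 ≡ 8174;  4107^157 ≡ 2551;  4107^314 ≡ 7111;  4107^471 ≡ 4736;  4107^628 ≡ 3814;  4107^785 ≡ 7042;  4107^942 ≡ 7716;  4107^1570 ≡ 7041;  4107^1884 ≡ 5357;  4107^2355 ≡ 9420;  4107^3140 ≡ 2379;  4107^4710 ≡ 1.
Smallest exponent giving 1 is 4710.

4710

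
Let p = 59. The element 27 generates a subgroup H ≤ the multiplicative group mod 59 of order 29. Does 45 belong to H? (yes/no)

45 ∈ ⟨27⟩ iff 45^29 ≡ 1 (mod 59), since |⟨27⟩| = 29.
45^29 mod 59 = 1.
Since 1 = 1, 45 lies in the subgroup.

yes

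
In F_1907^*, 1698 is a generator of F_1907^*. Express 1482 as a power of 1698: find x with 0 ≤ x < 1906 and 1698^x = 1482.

572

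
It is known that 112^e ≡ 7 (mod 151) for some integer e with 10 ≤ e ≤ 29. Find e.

11

Compute 112^10 mod 151 = 85, then multiply by 112 repeatedly:
  112^10=85  112^11=7
Found 7 at exponent 11.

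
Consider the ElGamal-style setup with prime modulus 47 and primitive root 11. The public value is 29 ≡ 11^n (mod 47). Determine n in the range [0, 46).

5

Successive powers of 11 modulo 47:
  11^0=1  11^1=11  11^2=27  11^3=15  11^4=24  11^5=29
So 11^5 ≡ 29 (mod 47), giving n = 5.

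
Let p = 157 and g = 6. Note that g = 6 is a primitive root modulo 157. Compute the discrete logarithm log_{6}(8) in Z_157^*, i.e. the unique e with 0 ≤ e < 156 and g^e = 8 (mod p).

153

Baby-step giant-step with m = ceil(sqrt(156)) = 13.
Baby table (6^j mod 157 for j=0..12):
  0:1  1:6  2:36  3:59  4:40  5:83  6:27  7:5
  8:30  9:23  10:138  11:43  12:101
Giant step factor: 6^(-13) ≡ 107 (mod 157).
Scan 8·107^i mod 157 for i = 0, 1, …:
  i=0: 8   i=1: 71   i=2: 61   i=3: 90
  i=4: 53   i=5: 19   i=6: 149   i=7: 86
  i=8: 96   i=9: 67   i=10: 104   i=11: 138
Match at i=11, j=10: e = 11·13 + 10 = 153.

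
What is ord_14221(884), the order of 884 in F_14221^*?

The order of 884 must divide p − 1 = 14220 = 2^2 · 3^2 · 5 · 79.
Divisors: 1, 2, 3, 4, 5, 6, 9, 10, 12, 15, 18, 20, 30, 36, 45, 60, 79, 90, 158, 180, 237, 316, 395, 474, 711, 790, 948, 1185, 1422, 1580, 2370, 2844, 3555, 4740, 7110, 14220.
Check each in increasing order: 884^1 ≡ 884;  884^2 ≡ 13522;  884^3 ≡ 7808;  884^4 ≡ 5087;  884^5 ≡ 3072;  884^6 ≡ 13658;  884^9 ≡ 12606;  884^10 ≡ 8661;  884^12 ≡ 4107;  884^15 ≡ 13322;  884^18 ≡ 5782;  884^20 ≡ 11367;  884^30 ≡ 11825;  884^36 ≡ 12174;  884^45 ≡ 6633;  884^60 ≡ 9753;  884^79 ≡ 13138;  884^90 ≡ 11136;  884^158 ≡ 6767;  884^180 ≡ 3376;  884^237 ≡ 9375;  884^316 ≡ 669;  884^395 ≡ 744;  884^474 ≡ 4845;  884^711 ≡ 1.
Smallest exponent giving 1 is 711.

711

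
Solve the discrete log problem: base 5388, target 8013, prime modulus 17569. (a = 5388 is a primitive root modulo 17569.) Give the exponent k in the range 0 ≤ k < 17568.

Baby-step giant-step with m = ceil(sqrt(17568)) = 133.
Baby table (5388^j mod 17569 for j=0..132):
  0:1  1:5388  2:6556  3:10038  4:7362  5:13223  6:3229  7:4542
  8:16248  9:15466  10:1041  11:4397  12:8024  13:13572  14:3758  15:8616
  16:5710  17:2161  18:12790  19:6902  20:11972  21:9337  22:7709  23:2976
  24:11760  25:9066  26:5788  27:769  28:14657  29:16830  30:6431  31:4160
  32:13605  33:5872  34:14136  35:3153  36:16710  37:9924  38:8045  39:3737
  40:882  41:8586  42:2191  43:16309  44:10323  45:14439  46:1800  47:312
  48:12001  49:7468  50:4574  51:12974  52:14430  53:6015  54:11584  55:9504
  56:11486  57:8550  58:1482  59:8690  60:335  61:12942  62:135  63:7051
  64:6610  65:2317  66:10006  67:10636  68:14259  69:15824  70:14924  71:14768
  72:17552  73:13818  74:11531  75:5044  76:15398  77:3606  78:15383  79:10631
  80:4888  81:613  82:17441  83:13096  84:4144  85:15242  86:6390  87:11649
  88:8344  89:15970  90:10967  91:5649  92:7304  93:16961  94:9499  95:2115
  96:10908  97:3999  98:7018  99:4496  100:14366  101:12563  102:13656  103:17125
  104:14681  105:5590  106:5654  107:16675  108:14603  109:6982  110:3787  111:6747
  112:2575  113:12159  114:15460  115:3851  116:199  117:503  118:4538  119:12265
  120:6811  121:13596  122:10087  123:7839  124:656  125:3159  126:13900  127:14122
  128:15566  129:12771  130:9944  131:10391  132:11874
Giant step factor: 5388^(-133) ≡ 6520 (mod 17569).
Scan 8013·6520^i mod 17569 for i = 0, 1, …:
  i=0: 8013   i=1: 12123   i=2: 16598   i=3: 11489
  i=4: 11633   i=5: 1787   i=6: 2993   i=7: 12770
  i=8: 909   i=9: 5927     …   i=42: 2924
  i=43: 2115
Match at i=43, j=95: k = 43·133 + 95 = 5814.

5814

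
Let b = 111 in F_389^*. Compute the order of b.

194

The order of 111 must divide p − 1 = 388 = 2^2 · 97.
Divisors: 1, 2, 4, 97, 194, 388.
Check each in increasing order: 111^1 ≡ 111;  111^2 ≡ 262;  111^4 ≡ 180;  111^97 ≡ 388;  111^194 ≡ 1.
Smallest exponent giving 1 is 194.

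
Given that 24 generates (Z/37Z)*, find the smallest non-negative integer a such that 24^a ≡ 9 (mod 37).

8

Successive powers of 24 modulo 37:
  24^0=1  24^1=24  24^2=21  24^3=23  24^4=34  24^5=2
  24^6=11  24^7=5  24^8=9
So 24^8 ≡ 9 (mod 37), giving a = 8.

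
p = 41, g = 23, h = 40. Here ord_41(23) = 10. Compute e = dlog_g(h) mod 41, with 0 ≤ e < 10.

Successive powers of 23 modulo 41:
  23^0=1  23^1=23  23^2=37  23^3=31  23^4=16  23^5=40
So 23^5 ≡ 40 (mod 41), giving e = 5.

5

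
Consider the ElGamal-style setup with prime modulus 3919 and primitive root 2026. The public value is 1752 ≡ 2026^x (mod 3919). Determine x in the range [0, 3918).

1445

Baby-step giant-step with m = ceil(sqrt(3918)) = 63.
Baby table (2026^j mod 3919 for j=0..62):
  0:1  1:2026  2:1483  3:2604  4:730  5:1517  6:946  7:205
  8:3835  9:2252  10:836  11:728  12:1384  13:1899  14:2835  15:2375
  16:3137  17:2863  18:318  19:1552  20:1314  21:1163  22:919  23:369
  24:2984  25:2486  26:721  27:2878  28:3275  29:283  30:1184  31:356
  32:160  33:2802  34:2140  35:1226  36:3149  37:3661  38:2438  39:1448
  40:2236  41:3691  42:514  43:2829  44:1976  45:2077  46:2915  47:3776
  48:288  49:3476  50:3852  51:1423  52:2533  53:1887  54:2037  55:255
  56:3241  57:1941  58:1709  59:1957  60:2773  61:2171  62:1328
Giant step factor: 2026^(-63) ≡ 3176 (mod 3919).
Scan 1752·3176^i mod 3919 for i = 0, 1, …:
  i=0: 1752   i=1: 3291   i=2: 243   i=3: 3644
  i=4: 537   i=5: 747   i=6: 1477   i=7: 3828
  i=8: 990   i=9: 1202     …   i=21: 2603
  i=22: 1957
Match at i=22, j=59: x = 22·63 + 59 = 1445.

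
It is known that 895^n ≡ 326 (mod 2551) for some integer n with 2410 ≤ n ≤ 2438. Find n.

2436

Compute 895^2410 mod 2551 = 1792, then multiply by 895 repeatedly:
  895^2410=1792  895^2411=1812  895^2412=1855  895^2413=2075  895^2414=2548
  895^2415=2417  895^2416=2518  895^2417=1077  895^2418=2188  895^2419=1643
  895^2420=1109  895^2421=216  895^2422=1995  895^2423=2376  895^2424=1537
  895^2425=626  895^2426=1601  895^2427=1784  895^2428=2305  895^2429=1767
  895^2430=2396  895^2431=1580  895^2432=846  895^2433=2074  895^2434=1653
  895^2435=2406  895^2436=326
Found 326 at exponent 2436.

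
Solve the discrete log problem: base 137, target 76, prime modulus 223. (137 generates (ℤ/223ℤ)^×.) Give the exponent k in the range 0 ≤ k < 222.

118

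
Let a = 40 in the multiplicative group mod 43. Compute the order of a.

21

The order of 40 must divide p − 1 = 42 = 2 · 3 · 7.
Divisors: 1, 2, 3, 6, 7, 14, 21, 42.
Check each in increasing order: 40^1 ≡ 40;  40^2 ≡ 9;  40^3 ≡ 16;  40^6 ≡ 41;  40^7 ≡ 6;  40^14 ≡ 36;  40^21 ≡ 1.
Smallest exponent giving 1 is 21.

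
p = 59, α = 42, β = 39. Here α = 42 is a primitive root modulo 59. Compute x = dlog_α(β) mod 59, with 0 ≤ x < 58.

Baby-step giant-step with m = ceil(sqrt(58)) = 8.
Baby table (42^j mod 59 for j=0..7):
  0:1  1:42  2:53  3:43  4:36  5:37  6:20  7:14
Giant step factor: 42^(-8) ≡ 29 (mod 59).
Scan 39·29^i mod 59 for i = 0, 1, …:
  i=0: 39   i=1: 10   i=2: 54   i=3: 32
  i=4: 43
Match at i=4, j=3: x = 4·8 + 3 = 35.

35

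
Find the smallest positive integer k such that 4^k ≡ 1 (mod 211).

105

The order of 4 must divide p − 1 = 210 = 2 · 3 · 5 · 7.
Divisors: 1, 2, 3, 5, 6, 7, 10, 14, 15, 21, 30, 35, 42, 70, 105, 210.
Check each in increasing order: 4^1 ≡ 4;  4^2 ≡ 16;  4^3 ≡ 64;  4^5 ≡ 180;  4^6 ≡ 87;  4^7 ≡ 137;  4^10 ≡ 117;  4^14 ≡ 201;  4^15 ≡ 171;  4^21 ≡ 107;  4^30 ≡ 123;  4^35 ≡ 196;  4^42 ≡ 55;  4^70 ≡ 14;  4^105 ≡ 1.
Smallest exponent giving 1 is 105.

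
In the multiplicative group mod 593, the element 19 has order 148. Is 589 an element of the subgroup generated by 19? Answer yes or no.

yes

589 ∈ ⟨19⟩ iff 589^148 ≡ 1 (mod 593), since |⟨19⟩| = 148.
589^148 mod 593 = 1.
Since 1 = 1, 589 lies in the subgroup.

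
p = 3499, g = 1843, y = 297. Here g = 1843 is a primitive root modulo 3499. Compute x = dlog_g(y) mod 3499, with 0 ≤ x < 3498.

910

Baby-step giant-step with m = ceil(sqrt(3498)) = 60.
Baby table (1843^j mod 3499 for j=0..59):
  0:1  1:1843  2:2619  3:1696  4:1121  5:1593  6:238  7:1259
  8:500  9:1263  10:874  11:1242  12:660  13:2227  14:34  15:3179
  16:1571  17:1680  18:3124  19:1677  20:1094  21:818  22:3004  23:954
  24:1724  25:240  26:1446  27:2239  28:1156  29:3116  30:929  31:1136
  32:1246  33:1034  34:2206  35:3319  36:665  37:945  38:2632  39:1162
  40:178  41:2647  42:815  43:974  44:95  45:135  46:376  47:166
  48:1525  49:878  50:1616  51:639  52:2013  53:1019  54:2553  55:2523
  56:3217  57:1625  58:3230  59:1091
Giant step factor: 1843^(-60) ≡ 332 (mod 3499).
Scan 297·332^i mod 3499 for i = 0, 1, …:
  i=0: 297   i=1: 632   i=2: 3383   i=3: 3476
  i=4: 2861   i=5: 1623   i=6: 3489   i=7: 179
  i=8: 3444   i=9: 2734     …   i=14: 909
  i=15: 874
Match at i=15, j=10: x = 15·60 + 10 = 910.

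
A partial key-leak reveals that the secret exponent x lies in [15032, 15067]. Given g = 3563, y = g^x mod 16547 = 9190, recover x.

Compute 3563^15032 mod 16547 = 15774, then multiply by 3563 repeatedly:
  3563^15032=15774  3563^15033=9150  3563^15034=3860  3563^15035=2623  3563^15036=13241
  3563^15037=2186  3563^15038=11628  3563^15039=13423  3563^15040=5319  3563^15041=5282
  3563^15042=5827  3563^15043=11663  3563^15044=5752  3563^15045=9190
Found 9190 at exponent 15045.

15045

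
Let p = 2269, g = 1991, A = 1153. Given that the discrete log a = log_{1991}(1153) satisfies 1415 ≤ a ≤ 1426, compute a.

Compute 1991^1415 mod 2269 = 1669, then multiply by 1991 repeatedly:
  1991^1415=1669  1991^1416=1163  1991^1417=1153
Found 1153 at exponent 1417.

1417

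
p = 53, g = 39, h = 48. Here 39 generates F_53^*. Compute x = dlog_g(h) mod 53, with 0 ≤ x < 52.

17

Successive powers of 39 modulo 53:
  39^0=1  39^1=39  39^2=37  39^3=12  39^4=44  39^5=20
  39^6=38  39^7=51  39^8=28  39^9=32  39^10=29  39^11=18
  39^12=13  39^13=30  39^14=4  39^15=50  39^16=42  39^17=48
So 39^17 ≡ 48 (mod 53), giving x = 17.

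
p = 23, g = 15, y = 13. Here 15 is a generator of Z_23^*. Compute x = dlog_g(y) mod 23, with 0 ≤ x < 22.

6

Successive powers of 15 modulo 23:
  15^0=1  15^1=15  15^2=18  15^3=17  15^4=2  15^5=7
  15^6=13
So 15^6 ≡ 13 (mod 23), giving x = 6.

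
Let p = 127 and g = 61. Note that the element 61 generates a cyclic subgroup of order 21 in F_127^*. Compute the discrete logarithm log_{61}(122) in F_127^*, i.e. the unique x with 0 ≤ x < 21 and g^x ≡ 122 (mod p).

Successive powers of 61 modulo 127:
  61^0=1  61^1=61  61^2=38  61^3=32  61^4=47  61^5=73
  61^6=8  61^7=107  61^8=50  61^9=2  61^10=122
So 61^10 ≡ 122 (mod 127), giving x = 10.

10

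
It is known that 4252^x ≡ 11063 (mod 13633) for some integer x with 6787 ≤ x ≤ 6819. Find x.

6792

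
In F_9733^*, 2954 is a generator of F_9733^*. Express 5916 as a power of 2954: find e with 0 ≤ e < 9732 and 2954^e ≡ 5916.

7467

Baby-step giant-step with m = ceil(sqrt(9732)) = 99.
Baby table (2954^j mod 9733 for j=0..98):
  0:1  1:2954  2:5348  3:1333  4:5550  5:4328  6:5483  7:1070
  8:7288  9:9089  10:5292  11:1370  12:7785  13:7544  14:6139  15:2027
  16:1963  17:7567  18:5950  19:8235  20:3423  21:8688  22:8164  23:7815
  24:8567  25:1118  26:3085  27:3002  28:1145  29:4979  30:1403  31:7937
  32:8834  33:1463  34:250  35:8525  36:3579  37:2328  38:5414  39:1637
  40:8130  41:4709  42:1929  43:4461  44:9045  45:1845  46:9383  47:7531
  48:6669  49:634  50:4100  51:3548  52:8084  53:5087  54:8979  55:1541
  56:6803  57:7150  58:490  59:6976  60:2343  61:1059  62:3993  63:8659
  64:362  65:8451  66:8842  67:5629  68:4102  69:9456  70:9047  71:7753
  72:613  73:464  74:8036  75:9290  76:5333  77:5688  78:3194  79:3799
  80:97  81:4281  82:2907  83:2772  84:3035  85:1297  86:6269  87:6460
  88:6160  89:5663  90:7208  91:6361  92:5704  93:1793  94:1770  95:1959
  96:5484  97:4024  98:2903
Giant step factor: 2954^(-99) ≡ 6936 (mod 9733).
Scan 5916·6936^i mod 9733 for i = 0, 1, …:
  i=0: 5916   i=1: 8781   i=2: 5635   i=3: 6365
  i=4: 8485   i=5: 6242   i=6: 2128   i=7: 4580
  i=8: 8101   i=9: 9660     …   i=74: 5393
  i=75: 1929
Match at i=75, j=42: e = 75·99 + 42 = 7467.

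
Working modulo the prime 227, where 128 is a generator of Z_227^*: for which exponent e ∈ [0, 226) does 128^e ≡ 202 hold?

213

Baby-step giant-step with m = ceil(sqrt(226)) = 16.
Baby table (128^j mod 227 for j=0..15):
  0:1  1:128  2:40  3:126  4:11  5:46  6:213  7:24
  8:121  9:52  10:73  11:37  12:196  13:118  14:122  15:180
Giant step factor: 128^(-16) ≡ 225 (mod 227).
Scan 202·225^i mod 227 for i = 0, 1, …:
  i=0: 202   i=1: 50   i=2: 127   i=3: 200
  i=4: 54   i=5: 119   i=6: 216   i=7: 22
  i=8: 183   i=9: 88   i=10: 51   i=11: 125
  i=12: 204   i=13: 46
Match at i=13, j=5: e = 13·16 + 5 = 213.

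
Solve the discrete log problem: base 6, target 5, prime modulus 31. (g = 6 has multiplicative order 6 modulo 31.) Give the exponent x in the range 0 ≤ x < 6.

Successive powers of 6 modulo 31:
  6^0=1  6^1=6  6^2=5
So 6^2 ≡ 5 (mod 31), giving x = 2.

2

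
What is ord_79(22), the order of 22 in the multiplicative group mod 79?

The order of 22 must divide p − 1 = 78 = 2 · 3 · 13.
Divisors: 1, 2, 3, 6, 13, 26, 39, 78.
Check each in increasing order: 22^1 ≡ 22;  22^2 ≡ 10;  22^3 ≡ 62;  22^6 ≡ 52;  22^13 ≡ 1.
Smallest exponent giving 1 is 13.

13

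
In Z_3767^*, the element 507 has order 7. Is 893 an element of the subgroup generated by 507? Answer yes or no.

⟨507⟩ has order 7; its elements mod 3767 are {1, 507, 711, 743, 893, 2067, 2612}.
893 is in this set.

yes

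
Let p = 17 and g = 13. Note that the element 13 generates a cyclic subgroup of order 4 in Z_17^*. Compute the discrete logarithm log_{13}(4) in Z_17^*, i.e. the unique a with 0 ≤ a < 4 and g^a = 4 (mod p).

Successive powers of 13 modulo 17:
  13^0=1  13^1=13  13^2=16  13^3=4
So 13^3 ≡ 4 (mod 17), giving a = 3.

3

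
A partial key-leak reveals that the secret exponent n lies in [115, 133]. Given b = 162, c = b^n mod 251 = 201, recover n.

130

Compute 162^115 mod 251 = 226, then multiply by 162 repeatedly:
  162^115=226  162^116=217  162^117=14  162^118=9  162^119=203
  162^120=5  162^121=57  162^122=198  162^123=199  162^124=110
  162^125=250  162^126=89  162^127=111  162^128=161  162^129=229
  162^130=201
Found 201 at exponent 130.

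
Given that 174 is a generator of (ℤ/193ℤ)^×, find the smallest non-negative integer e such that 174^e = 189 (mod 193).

164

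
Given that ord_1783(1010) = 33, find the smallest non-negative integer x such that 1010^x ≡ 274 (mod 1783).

Successive powers of 1010 modulo 1783:
  1010^0=1  1010^1=1010  1010^2=224  1010^3=1582  1010^4=252  1010^5=1334
  1010^6=1175  1010^7=1055  1010^8=1099  1010^9=964  1010^10=122  1010^11=193
  1010^12=583  1010^13=440  1010^14=433  1010^15=495  1010^16=710  1010^17=334
  1010^18=353  1010^19=1713  1010^20=620  1010^21=367  1010^22=1589  1010^23=190
  1010^24=1119  1010^25=1551  1010^26=1036  1010^27=1522  1010^28=274
So 1010^28 ≡ 274 (mod 1783), giving x = 28.

28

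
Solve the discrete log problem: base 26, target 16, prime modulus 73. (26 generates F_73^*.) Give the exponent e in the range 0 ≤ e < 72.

Baby-step giant-step with m = ceil(sqrt(72)) = 9.
Baby table (26^j mod 73 for j=0..8):
  0:1  1:26  2:19  3:56  4:69  5:42  6:70  7:68
  8:16
Giant step factor: 26^(-9) ≡ 63 (mod 73).
Scan 16·63^i mod 73 for i = 0, 1, …:
  i=0: 16
Match at i=0, j=8: e = 0·9 + 8 = 8.

8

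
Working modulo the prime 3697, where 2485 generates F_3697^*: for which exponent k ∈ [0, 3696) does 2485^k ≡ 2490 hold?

Baby-step giant-step with m = ceil(sqrt(3696)) = 61.
Baby table (2485^j mod 3697 for j=0..60):
  0:1  1:2485  2:1235  3:465  4:2061  5:1240  6:1799  7:842
  8:3565  9:1013  10:3345  11:1469  12:1526  13:2685  14:2837  15:3463
  16:2636  17:3073  18:2100  19:2033  20:1903  21:492  22:2610  23:1312
  24:3263  25:1034  26:75  27:1525  28:200  29:1602  30:2998  31:575
  32:1833  33:301  34:1191  35:2035  36:3176  37:2962  38:3540  39:1737
  40:2046  41:935  42:1759  43:1261  44:2226  45:898  46:2239  47:3627
  48:3506  49:2278  50:723  51:3610  52:1928  53:3465  54:212  55:1846
  56:3030  57:2458  58:686  59:393  60:597
Giant step factor: 2485^(-61) ≡ 956 (mod 3697).
Scan 2490·956^i mod 3697 for i = 0, 1, …:
  i=0: 2490   i=1: 3269   i=2: 1199   i=3: 174
  i=4: 3676   i=5: 2106   i=6: 2168   i=7: 2288
  i=8: 2401   i=9: 3216     …   i=57: 3579
  i=58: 1799
Match at i=58, j=6: k = 58·61 + 6 = 3544.

3544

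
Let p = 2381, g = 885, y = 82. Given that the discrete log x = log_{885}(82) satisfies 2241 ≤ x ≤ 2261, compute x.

2260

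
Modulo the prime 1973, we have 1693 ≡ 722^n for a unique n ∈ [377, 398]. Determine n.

Compute 722^377 mod 1973 = 1152, then multiply by 722 repeatedly:
  722^377=1152  722^378=1111  722^379=1104  722^380=1969  722^381=1058
  722^382=325  722^383=1836  722^384=1709  722^385=773  722^386=1720
  722^387=823  722^388=333  722^389=1693
Found 1693 at exponent 389.

389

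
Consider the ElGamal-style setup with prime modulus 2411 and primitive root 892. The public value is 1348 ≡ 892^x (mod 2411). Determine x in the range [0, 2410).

892

Baby-step giant-step with m = ceil(sqrt(2410)) = 50.
Baby table (892^j mod 2411 for j=0..49):
  0:1  1:892  2:34  3:1396  4:1156  5:1655  6:728  7:817
  8:642  9:1257  10:129  11:1751  12:1975  13:1670  14:2053  15:1327
  16:2294  17:1720  18:844  19:616  20:2175  21:1656  22:1620  23:851
  24:2038  25:2  26:1784  27:68  28:381  29:2312  30:899  31:1456
  32:1634  33:1284  34:103  35:258  36:1091  37:1539  38:929  39:1695
  40:243  41:2177  42:1029  43:1688  44:1232  45:1939  46:901  47:829
  48:1702  49:1665
Giant step factor: 892^(-50) ≡ 603 (mod 2411).
Scan 1348·603^i mod 2411 for i = 0, 1, …:
  i=0: 1348   i=1: 337   i=2: 687   i=3: 1980
  i=4: 495   i=5: 1932   i=6: 483   i=7: 1929
  i=8: 1085   i=9: 874     …   i=16: 1705
  i=17: 1029
Match at i=17, j=42: x = 17·50 + 42 = 892.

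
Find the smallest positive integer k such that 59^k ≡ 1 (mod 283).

141

The order of 59 must divide p − 1 = 282 = 2 · 3 · 47.
Divisors: 1, 2, 3, 6, 47, 94, 141, 282.
Check each in increasing order: 59^1 ≡ 59;  59^2 ≡ 85;  59^3 ≡ 204;  59^6 ≡ 15;  59^47 ≡ 238;  59^94 ≡ 44;  59^141 ≡ 1.
Smallest exponent giving 1 is 141.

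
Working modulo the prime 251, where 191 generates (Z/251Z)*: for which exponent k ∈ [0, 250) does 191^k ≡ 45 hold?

232

Baby-step giant-step with m = ceil(sqrt(250)) = 16.
Baby table (191^j mod 251 for j=0..15):
  0:1  1:191  2:86  3:111  4:117  5:8  6:22  7:186
  8:135  9:183  10:64  11:176  12:233  13:76  14:209  15:10
Giant step factor: 191^(-16) ≡ 105 (mod 251).
Scan 45·105^i mod 251 for i = 0, 1, …:
  i=0: 45   i=1: 207   i=2: 149   i=3: 83
  i=4: 181   i=5: 180   i=6: 75   i=7: 94
  i=8: 81   i=9: 222     …   i=13: 73
  i=14: 135
Match at i=14, j=8: k = 14·16 + 8 = 232.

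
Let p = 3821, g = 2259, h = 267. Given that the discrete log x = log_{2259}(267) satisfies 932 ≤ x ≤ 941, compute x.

932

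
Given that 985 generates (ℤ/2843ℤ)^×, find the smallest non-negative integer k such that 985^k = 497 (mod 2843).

1234

Baby-step giant-step with m = ceil(sqrt(2842)) = 54.
Baby table (985^j mod 2843 for j=0..53):
  0:1  1:985  2:762  3:18  4:672  5:2344  6:324  7:724
  8:2390  9:146  10:1660  11:375  12:2628  13:1450  14:1064  15:1816
  16:513  17:2094  18:1415  19:705  20:733  21:2726  22:1318  23:1822
  24:737  25:980  26:1523  27:1894  28:582  29:1827  30:2819  31:1947
  32:1613  33:2411  34:930  35:604  36:753  37:2525  38:2343  39:2182
  40:2805  41:2372  42:2317  43:2159  44:51  45:1904  46:1903  47:918
  48:156  49:138  50:2309  51:2808  52:2484  53:1760
Giant step factor: 985^(-54) ≡ 889 (mod 2843).
Scan 497·889^i mod 2843 for i = 0, 1, …:
  i=0: 497   i=1: 1168   i=2: 657   i=3: 1258
  i=4: 1063   i=5: 1131   i=6: 1880   i=7: 2479
  i=8: 506   i=9: 640     …   i=21: 856
  i=22: 1903
Match at i=22, j=46: k = 22·54 + 46 = 1234.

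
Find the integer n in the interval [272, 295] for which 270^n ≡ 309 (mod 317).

Compute 270^272 mod 317 = 16, then multiply by 270 repeatedly:
  270^272=16  270^273=199  270^274=157  270^275=229  270^276=15
  270^277=246  270^278=167  270^279=76  270^280=232  270^281=191
  270^282=216  270^283=309
Found 309 at exponent 283.

283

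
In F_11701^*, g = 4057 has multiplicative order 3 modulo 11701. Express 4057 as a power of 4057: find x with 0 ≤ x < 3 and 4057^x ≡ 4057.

1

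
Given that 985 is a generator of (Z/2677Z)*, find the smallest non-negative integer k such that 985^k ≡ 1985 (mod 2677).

Baby-step giant-step with m = ceil(sqrt(2676)) = 52.
Baby table (985^j mod 2677 for j=0..51):
  0:1  1:985  2:1151  3:1364  4:2363  5:1242  6:2658  7:24
  8:2224  9:854  10:612  11:495  12:361  13:2221  14:576  15:2513
  16:1757  17:1303  18:1172  19:633  20:2441  21:439  22:1418  23:2013
  24:1825  25:1358  26:1807  27:2367  28:2505  29:1908  30:126  31:968
  32:468  33:536  34:591  35:1226  36:283  37:347  38:1816  39:524
  40:2156  41:799  42:2654  43:1438  44:297  45:752  46:1868  47:881
  48:437  49:2125  50:2388  51:1774
Giant step factor: 985^(-52) ≡ 1600 (mod 2677).
Scan 1985·1600^i mod 2677 for i = 0, 1, …:
  i=0: 1985   i=1: 1078   i=2: 812   i=3: 855
  i=4: 53   i=5: 1813   i=6: 1609   i=7: 1803
  i=8: 1671   i=9: 1954     …   i=42: 1057
  i=43: 2013
Match at i=43, j=23: k = 43·52 + 23 = 2259.

2259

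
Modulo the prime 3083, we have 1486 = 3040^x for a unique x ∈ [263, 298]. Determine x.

Compute 3040^263 mod 3083 = 2455, then multiply by 3040 repeatedly:
  3040^263=2455  3040^264=2340  3040^265=1119  3040^266=1211  3040^267=338
  3040^268=881  3040^269=2196  3040^270=1145  3040^271=93  3040^272=2167
  3040^273=2392  3040^274=1966  3040^275=1786  3040^276=277  3040^277=421
  3040^278=395  3040^279=1513  3040^280=2767  3040^281=1256  3040^282=1486
Found 1486 at exponent 282.

282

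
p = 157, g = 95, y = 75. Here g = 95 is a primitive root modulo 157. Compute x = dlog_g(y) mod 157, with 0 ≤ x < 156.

Baby-step giant-step with m = ceil(sqrt(156)) = 13.
Baby table (95^j mod 157 for j=0..12):
  0:1  1:95  2:76  3:155  4:124  5:5  6:4  7:66
  8:147  9:149  10:25  11:20  12:16
Giant step factor: 95^(-13) ≡ 135 (mod 157).
Scan 75·135^i mod 157 for i = 0, 1, …:
  i=0: 75   i=1: 77   i=2: 33   i=3: 59
  i=4: 115   i=5: 139   i=6: 82   i=7: 80
  i=8: 124
Match at i=8, j=4: x = 8·13 + 4 = 108.

108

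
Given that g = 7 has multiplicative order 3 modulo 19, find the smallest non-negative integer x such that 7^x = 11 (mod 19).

2

Successive powers of 7 modulo 19:
  7^0=1  7^1=7  7^2=11
So 7^2 ≡ 11 (mod 19), giving x = 2.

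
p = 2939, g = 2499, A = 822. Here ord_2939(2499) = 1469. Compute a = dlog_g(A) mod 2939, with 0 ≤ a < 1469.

1364

Baby-step giant-step with m = ceil(sqrt(1469)) = 39.
Baby table (2499^j mod 2939 for j=0..38):
  0:1  1:2499  2:2565  3:2915  4:1743  5:159  6:576  7:2253
  8:2062  9:871  10:1769  11:475  12:2608  13:1629  14:356  15:2066
  16:2050  17:273  18:379  19:763  20:2265  21:2660  22:2261  23:1481
  24:818  25:1577  26:2663  27:941  28:359  29:746  30:928  31:201
  32:2669  33:1240  34:1054  35:602  36:2569  37:1155  38:247
Giant step factor: 2499^(-39) ≡ 2006 (mod 2939).
Scan 822·2006^i mod 2939 for i = 0, 1, …:
  i=0: 822   i=1: 153   i=2: 1262   i=3: 1093
  i=4: 64   i=5: 2007   i=6: 2551   i=7: 507
  i=8: 148   i=9: 49     …   i=33: 866
  i=34: 247
Match at i=34, j=38: a = 34·39 + 38 = 1364.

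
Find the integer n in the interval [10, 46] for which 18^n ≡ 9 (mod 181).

Compute 18^10 mod 181 = 116, then multiply by 18 repeatedly:
  18^10=116  18^11=97  18^12=117  18^13=115  18^14=79
  18^15=155  18^16=75  18^17=83  18^18=46  18^19=104
  18^20=62  18^21=30  18^22=178  18^23=127  18^24=114
  18^25=61  18^26=12  18^27=35  18^28=87  18^29=118
  18^30=133  18^31=41  18^32=14  18^33=71  18^34=11
  18^35=17  18^36=125  18^37=78  18^38=137  18^39=113
  18^40=43  18^41=50  18^42=176  18^43=91  18^44=9
Found 9 at exponent 44.

44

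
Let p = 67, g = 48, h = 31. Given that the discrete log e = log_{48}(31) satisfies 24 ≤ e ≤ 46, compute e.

41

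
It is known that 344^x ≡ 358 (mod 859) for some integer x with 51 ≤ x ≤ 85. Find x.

55

Compute 344^51 mod 859 = 133, then multiply by 344 repeatedly:
  344^51=133  344^52=225  344^53=90  344^54=36  344^55=358
Found 358 at exponent 55.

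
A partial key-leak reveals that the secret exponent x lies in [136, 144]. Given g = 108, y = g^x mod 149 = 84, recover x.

Compute 108^136 mod 149 = 140, then multiply by 108 repeatedly:
  108^136=140  108^137=71  108^138=69  108^139=2  108^140=67
  108^141=84
Found 84 at exponent 141.

141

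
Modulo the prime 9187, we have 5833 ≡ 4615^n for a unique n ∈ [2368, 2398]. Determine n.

Compute 4615^2368 mod 9187 = 2993, then multiply by 4615 repeatedly:
  4615^2368=2993  4615^2369=4634  4615^2370=7761  4615^2371=6089  4615^2372=6889
  4615^2373=5715  4615^2374=8035  4615^2375=2793  4615^2376=334  4615^2377=7181
  4615^2378=2806  4615^2379=5207  4615^2380=6300  4615^2381=6832  4615^2382=9083
  4615^2383=6951  4615^2384=7048  4615^2385=4540  4615^2386=5740  4615^2387=3979
  4615^2388=7459  4615^2389=8783  4615^2390=501  4615^2391=6178  4615^2392=4209
  4615^2393=3217  4615^2394=263  4615^2395=1061  4615^2396=9031  4615^2397=5833
Found 5833 at exponent 2397.

2397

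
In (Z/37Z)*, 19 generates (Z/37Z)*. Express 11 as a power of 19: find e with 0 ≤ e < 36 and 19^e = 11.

6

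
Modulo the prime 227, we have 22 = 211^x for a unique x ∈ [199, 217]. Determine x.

Compute 211^199 mod 227 = 32, then multiply by 211 repeatedly:
  211^199=32  211^200=169  211^201=20  211^202=134  211^203=126
  211^204=27  211^205=22
Found 22 at exponent 205.

205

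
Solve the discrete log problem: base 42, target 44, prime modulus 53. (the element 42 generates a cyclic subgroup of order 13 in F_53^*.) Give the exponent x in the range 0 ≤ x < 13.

Successive powers of 42 modulo 53:
  42^0=1  42^1=42  42^2=15  42^3=47  42^4=13  42^5=16
  42^6=36  42^7=28  42^8=10  42^9=49  42^10=44
So 42^10 ≡ 44 (mod 53), giving x = 10.

10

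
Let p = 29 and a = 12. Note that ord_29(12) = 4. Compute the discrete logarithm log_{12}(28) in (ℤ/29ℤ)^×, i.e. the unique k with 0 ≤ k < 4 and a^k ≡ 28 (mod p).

2

Successive powers of 12 modulo 29:
  12^0=1  12^1=12  12^2=28
So 12^2 ≡ 28 (mod 29), giving k = 2.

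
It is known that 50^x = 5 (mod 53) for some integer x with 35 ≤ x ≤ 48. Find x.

Compute 50^35 mod 53 = 20, then multiply by 50 repeatedly:
  50^35=20  50^36=46  50^37=21  50^38=43  50^39=30
  50^40=16  50^41=5
Found 5 at exponent 41.

41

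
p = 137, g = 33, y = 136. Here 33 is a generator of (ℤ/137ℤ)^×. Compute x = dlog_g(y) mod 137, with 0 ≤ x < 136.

68

Baby-step giant-step with m = ceil(sqrt(136)) = 12.
Baby table (33^j mod 137 for j=0..11):
  0:1  1:33  2:130  3:43  4:49  5:110  6:68  7:52
  8:72  9:47  10:44  11:82
Giant step factor: 33^(-12) ≡ 4 (mod 137).
Scan 136·4^i mod 137 for i = 0, 1, …:
  i=0: 136   i=1: 133   i=2: 121   i=3: 73
  i=4: 18   i=5: 72
Match at i=5, j=8: x = 5·12 + 8 = 68.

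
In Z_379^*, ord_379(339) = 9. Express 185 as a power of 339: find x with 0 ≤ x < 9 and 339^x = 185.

Successive powers of 339 modulo 379:
  339^0=1  339^1=339  339^2=84  339^3=51  339^4=234  339^5=115
  339^6=327  339^7=185
So 339^7 ≡ 185 (mod 379), giving x = 7.

7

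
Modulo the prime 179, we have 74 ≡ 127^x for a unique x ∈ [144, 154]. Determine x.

144

Compute 127^144 mod 179 = 74, then multiply by 127 repeatedly:
  127^144=74
Found 74 at exponent 144.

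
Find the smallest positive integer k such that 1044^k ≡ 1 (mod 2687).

2686

The order of 1044 must divide p − 1 = 2686 = 2 · 17 · 79.
Divisors: 1, 2, 17, 34, 79, 158, 1343, 2686.
Check each in increasing order: 1044^1 ≡ 1044;  1044^2 ≡ 1701;  1044^17 ≡ 2519;  1044^34 ≡ 1354;  1044^79 ≡ 271;  1044^158 ≡ 892;  1044^1343 ≡ 2686;  1044^2686 ≡ 1.
Smallest exponent giving 1 is 2686.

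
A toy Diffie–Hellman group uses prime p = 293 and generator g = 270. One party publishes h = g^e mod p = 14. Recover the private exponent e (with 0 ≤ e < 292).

Baby-step giant-step with m = ceil(sqrt(292)) = 18.
Baby table (270^j mod 293 for j=0..17):
  0:1  1:270  2:236  3:139  4:26  5:281  6:276  7:98
  8:90  9:274  10:144  11:204  12:289  13:92  14:228  15:30
  16:189  17:48
Giant step factor: 270^(-18) ≡ 237 (mod 293).
Scan 14·237^i mod 293 for i = 0, 1, …:
  i=0: 14   i=1: 95   i=2: 247   i=3: 232
  i=4: 193   i=5: 33   i=6: 203   i=7: 59
  i=8: 212   i=9: 141     …   i=13: 123
  i=14: 144
Match at i=14, j=10: e = 14·18 + 10 = 262.

262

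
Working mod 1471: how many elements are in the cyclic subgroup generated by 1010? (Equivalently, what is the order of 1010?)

The order of 1010 must divide p − 1 = 1470 = 2 · 3 · 5 · 7^2.
Divisors: 1, 2, 3, 5, 6, 7, 10, 14, 15, 21, 30, 35, 42, 49, 70, 98, 105, 147, 210, 245, 294, 490, 735, 1470.
Check each in increasing order: 1010^1 ≡ 1010;  1010^2 ≡ 697;  1010^3 ≡ 832;  1010^5 ≡ 330;  1010^6 ≡ 854;  1010^7 ≡ 534;  1010^10 ≡ 46;  1010^14 ≡ 1253;  1010^15 ≡ 470;  1010^21 ≡ 1268;  1010^30 ≡ 250;  1010^35 ≡ 124;  1010^42 ≡ 21;  1010^49 ≡ 917;  1010^70 ≡ 666;  1010^98 ≡ 948;  1010^105 ≡ 208;  1010^147 ≡ 1426;  1010^210 ≡ 605;  1010^245 ≡ 1470;  1010^294 ≡ 554;  1010^490 ≡ 1.
Smallest exponent giving 1 is 490.

490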